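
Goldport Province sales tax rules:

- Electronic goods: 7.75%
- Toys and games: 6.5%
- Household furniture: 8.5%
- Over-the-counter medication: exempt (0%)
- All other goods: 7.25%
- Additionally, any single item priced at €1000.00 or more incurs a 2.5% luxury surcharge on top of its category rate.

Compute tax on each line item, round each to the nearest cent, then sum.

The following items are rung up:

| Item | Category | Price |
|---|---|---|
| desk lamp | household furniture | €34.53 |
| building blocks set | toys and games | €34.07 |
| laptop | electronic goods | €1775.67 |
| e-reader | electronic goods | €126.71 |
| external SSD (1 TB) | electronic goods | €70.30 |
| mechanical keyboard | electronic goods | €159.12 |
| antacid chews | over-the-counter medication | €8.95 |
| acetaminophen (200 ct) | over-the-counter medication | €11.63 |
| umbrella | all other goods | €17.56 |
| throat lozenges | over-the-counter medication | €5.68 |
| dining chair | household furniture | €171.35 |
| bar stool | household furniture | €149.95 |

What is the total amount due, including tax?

Desk lamp €34.53: household furniture → 8.5% → €2.94
Building blocks set €34.07: toys and games → 6.5% → €2.21
Laptop €1775.67: electronic goods → 7.75% + 2.5% surcharge = 10.25% → €182.01
E-reader €126.71: electronic goods → 7.75% → €9.82
External SSD (1 TB) €70.30: electronic goods → 7.75% → €5.45
Mechanical keyboard €159.12: electronic goods → 7.75% → €12.33
Antacid chews €8.95: over-the-counter medication → 0% → €0.00
Acetaminophen (200 ct) €11.63: over-the-counter medication → 0% → €0.00
Umbrella €17.56: all other goods → 7.25% → €1.27
Throat lozenges €5.68: over-the-counter medication → 0% → €0.00
Dining chair €171.35: household furniture → 8.5% → €14.56
Bar stool €149.95: household furniture → 8.5% → €12.75
Subtotal = €2565.52; tax = €243.34; total due = €2808.86

€2808.86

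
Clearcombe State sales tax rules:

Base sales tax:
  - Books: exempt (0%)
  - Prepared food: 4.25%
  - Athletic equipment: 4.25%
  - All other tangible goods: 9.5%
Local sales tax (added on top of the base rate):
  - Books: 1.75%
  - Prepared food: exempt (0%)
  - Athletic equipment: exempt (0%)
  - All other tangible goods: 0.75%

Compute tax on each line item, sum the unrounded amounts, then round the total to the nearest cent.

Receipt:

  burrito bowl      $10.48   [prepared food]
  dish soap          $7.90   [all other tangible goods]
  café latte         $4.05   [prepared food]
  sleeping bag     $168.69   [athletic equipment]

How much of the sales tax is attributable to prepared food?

$0.62

Burrito bowl $10.48: prepared food → 4.25% + 0% local = 4.25% → $0.4454
Café latte $4.05: prepared food → 4.25% + 0% local = 4.25% → $0.172125
Tax on prepared food: unrounded sum = $0.617525 → $0.62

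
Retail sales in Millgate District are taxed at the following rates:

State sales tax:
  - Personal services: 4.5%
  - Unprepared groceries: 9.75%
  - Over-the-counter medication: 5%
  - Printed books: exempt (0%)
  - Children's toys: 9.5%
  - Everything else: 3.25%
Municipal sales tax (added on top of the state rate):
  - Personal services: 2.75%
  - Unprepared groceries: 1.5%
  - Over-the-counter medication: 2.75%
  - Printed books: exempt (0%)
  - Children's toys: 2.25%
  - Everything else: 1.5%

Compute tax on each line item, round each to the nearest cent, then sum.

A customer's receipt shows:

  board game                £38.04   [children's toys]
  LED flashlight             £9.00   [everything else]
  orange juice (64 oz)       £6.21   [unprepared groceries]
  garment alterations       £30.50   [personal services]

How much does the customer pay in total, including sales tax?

Board game £38.04: children's toys → 9.5% + 2.25% municipal = 11.75% → £4.47
LED flashlight £9.00: everything else → 3.25% + 1.5% municipal = 4.75% → £0.43
Orange juice (64 oz) £6.21: unprepared groceries → 9.75% + 1.5% municipal = 11.25% → £0.70
Garment alterations £30.50: personal services → 4.5% + 2.75% municipal = 7.25% → £2.21
Subtotal = £83.75; tax = £7.81; total due = £91.56

£91.56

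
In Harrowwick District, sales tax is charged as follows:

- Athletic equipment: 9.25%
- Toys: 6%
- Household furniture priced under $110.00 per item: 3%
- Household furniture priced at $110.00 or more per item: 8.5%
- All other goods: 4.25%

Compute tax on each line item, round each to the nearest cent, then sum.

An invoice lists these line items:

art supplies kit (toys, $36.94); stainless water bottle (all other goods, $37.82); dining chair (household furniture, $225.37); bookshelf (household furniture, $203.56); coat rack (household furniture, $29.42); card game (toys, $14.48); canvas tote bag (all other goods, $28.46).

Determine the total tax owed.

$43.25

Art supplies kit $36.94: toys → 6% → $2.22
Stainless water bottle $37.82: all other goods → 4.25% → $1.61
Dining chair $225.37: household furniture, $110.00 or more → 8.5% → $19.16
Bookshelf $203.56: household furniture, $110.00 or more → 8.5% → $17.30
Coat rack $29.42: household furniture, under $110.00 → 3% → $0.88
Card game $14.48: toys → 6% → $0.87
Canvas tote bag $28.46: all other goods → 4.25% → $1.21
Total tax = $2.22 + $1.61 + $19.16 + $17.30 + $0.88 + $0.87 + $1.21 = $43.25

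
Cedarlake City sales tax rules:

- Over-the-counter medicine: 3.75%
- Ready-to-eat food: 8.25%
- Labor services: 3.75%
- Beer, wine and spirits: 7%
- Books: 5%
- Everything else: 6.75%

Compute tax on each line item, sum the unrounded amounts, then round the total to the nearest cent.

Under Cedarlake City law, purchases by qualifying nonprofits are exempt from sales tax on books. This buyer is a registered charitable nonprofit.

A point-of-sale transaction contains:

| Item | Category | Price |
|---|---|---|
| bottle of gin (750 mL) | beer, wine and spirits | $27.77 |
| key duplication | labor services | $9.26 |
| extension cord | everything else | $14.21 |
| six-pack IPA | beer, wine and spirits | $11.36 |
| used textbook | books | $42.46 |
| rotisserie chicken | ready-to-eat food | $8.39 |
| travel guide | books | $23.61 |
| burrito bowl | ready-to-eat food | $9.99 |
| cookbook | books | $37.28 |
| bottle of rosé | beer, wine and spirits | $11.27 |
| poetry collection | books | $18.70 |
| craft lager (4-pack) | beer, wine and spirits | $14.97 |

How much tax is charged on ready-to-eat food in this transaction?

Rotisserie chicken $8.39: ready-to-eat food → 8.25% → $0.692175
Burrito bowl $9.99: ready-to-eat food → 8.25% → $0.824175
Tax on ready-to-eat food: unrounded sum = $1.51635 → $1.52

$1.52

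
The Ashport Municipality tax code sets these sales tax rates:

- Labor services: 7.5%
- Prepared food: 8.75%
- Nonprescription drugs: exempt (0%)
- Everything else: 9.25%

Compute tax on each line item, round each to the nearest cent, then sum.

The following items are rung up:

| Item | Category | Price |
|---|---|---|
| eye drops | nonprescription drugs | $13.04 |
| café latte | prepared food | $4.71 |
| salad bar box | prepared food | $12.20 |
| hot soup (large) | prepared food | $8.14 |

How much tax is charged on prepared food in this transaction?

$2.19

Café latte $4.71: prepared food → 8.75% → $0.41
Salad bar box $12.20: prepared food → 8.75% → $1.07
Hot soup (large) $8.14: prepared food → 8.75% → $0.71
Tax on prepared food = $0.41 + $1.07 + $0.71 = $2.19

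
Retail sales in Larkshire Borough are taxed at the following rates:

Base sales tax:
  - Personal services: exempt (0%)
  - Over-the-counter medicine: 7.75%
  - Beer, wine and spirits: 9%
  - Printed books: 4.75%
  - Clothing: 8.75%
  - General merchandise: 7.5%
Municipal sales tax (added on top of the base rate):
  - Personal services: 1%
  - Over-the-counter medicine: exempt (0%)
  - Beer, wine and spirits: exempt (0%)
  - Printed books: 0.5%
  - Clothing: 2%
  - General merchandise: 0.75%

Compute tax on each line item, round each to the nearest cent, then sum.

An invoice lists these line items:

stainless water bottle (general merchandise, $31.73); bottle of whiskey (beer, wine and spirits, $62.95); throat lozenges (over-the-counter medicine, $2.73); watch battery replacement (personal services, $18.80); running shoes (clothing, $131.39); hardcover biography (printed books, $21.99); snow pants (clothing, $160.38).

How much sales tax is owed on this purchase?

Stainless water bottle $31.73: general merchandise → 7.5% + 0.75% municipal = 8.25% → $2.62
Bottle of whiskey $62.95: beer, wine and spirits → 9% + 0% municipal = 9% → $5.67
Throat lozenges $2.73: over-the-counter medicine → 7.75% + 0% municipal = 7.75% → $0.21
Watch battery replacement $18.80: personal services → 0% + 1% municipal = 1% → $0.19
Running shoes $131.39: clothing → 8.75% + 2% municipal = 10.75% → $14.12
Hardcover biography $21.99: printed books → 4.75% + 0.5% municipal = 5.25% → $1.15
Snow pants $160.38: clothing → 8.75% + 2% municipal = 10.75% → $17.24
Total tax = $2.62 + $5.67 + $0.21 + $0.19 + $14.12 + $1.15 + $17.24 = $41.20

$41.20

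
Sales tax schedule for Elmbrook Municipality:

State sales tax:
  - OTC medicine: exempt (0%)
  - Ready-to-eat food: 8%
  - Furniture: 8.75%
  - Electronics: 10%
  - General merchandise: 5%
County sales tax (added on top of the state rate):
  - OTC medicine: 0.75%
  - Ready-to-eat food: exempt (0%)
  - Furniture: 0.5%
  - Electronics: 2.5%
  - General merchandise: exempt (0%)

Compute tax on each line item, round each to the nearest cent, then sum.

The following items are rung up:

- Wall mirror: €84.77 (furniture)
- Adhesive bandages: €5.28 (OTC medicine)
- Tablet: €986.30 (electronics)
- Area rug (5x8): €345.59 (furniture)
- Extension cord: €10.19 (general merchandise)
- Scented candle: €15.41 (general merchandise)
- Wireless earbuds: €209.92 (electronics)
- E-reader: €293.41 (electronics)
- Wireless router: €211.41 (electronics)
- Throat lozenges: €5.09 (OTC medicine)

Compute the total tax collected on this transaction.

Wall mirror €84.77: furniture → 8.75% + 0.5% county = 9.25% → €7.84
Adhesive bandages €5.28: OTC medicine → 0% + 0.75% county = 0.75% → €0.04
Tablet €986.30: electronics → 10% + 2.5% county = 12.5% → €123.29
Area rug (5x8) €345.59: furniture → 8.75% + 0.5% county = 9.25% → €31.97
Extension cord €10.19: general merchandise → 5% + 0% county = 5% → €0.51
Scented candle €15.41: general merchandise → 5% + 0% county = 5% → €0.77
Wireless earbuds €209.92: electronics → 10% + 2.5% county = 12.5% → €26.24
E-reader €293.41: electronics → 10% + 2.5% county = 12.5% → €36.68
Wireless router €211.41: electronics → 10% + 2.5% county = 12.5% → €26.43
Throat lozenges €5.09: OTC medicine → 0% + 0.75% county = 0.75% → €0.04
Total tax = €7.84 + €0.04 + €123.29 + €31.97 + €0.51 + €0.77 + €26.24 + €36.68 + €26.43 + €0.04 = €253.81

€253.81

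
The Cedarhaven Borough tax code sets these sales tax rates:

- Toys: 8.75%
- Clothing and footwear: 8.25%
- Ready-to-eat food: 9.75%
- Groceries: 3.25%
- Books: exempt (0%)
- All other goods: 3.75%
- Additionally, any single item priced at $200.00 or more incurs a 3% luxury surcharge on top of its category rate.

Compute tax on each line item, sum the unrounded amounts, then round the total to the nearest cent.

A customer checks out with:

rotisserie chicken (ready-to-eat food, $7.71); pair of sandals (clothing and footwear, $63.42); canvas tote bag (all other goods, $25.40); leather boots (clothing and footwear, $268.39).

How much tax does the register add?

Rotisserie chicken $7.71: ready-to-eat food → 9.75% → $0.751725
Pair of sandals $63.42: clothing and footwear → 8.25% → $5.23215
Canvas tote bag $25.40: all other goods → 3.75% → $0.9525
Leather boots $268.39: clothing and footwear → 8.25% + 3% surcharge = 11.25% → $30.193875
Unrounded tax sum = $37.13025 → $37.13

$37.13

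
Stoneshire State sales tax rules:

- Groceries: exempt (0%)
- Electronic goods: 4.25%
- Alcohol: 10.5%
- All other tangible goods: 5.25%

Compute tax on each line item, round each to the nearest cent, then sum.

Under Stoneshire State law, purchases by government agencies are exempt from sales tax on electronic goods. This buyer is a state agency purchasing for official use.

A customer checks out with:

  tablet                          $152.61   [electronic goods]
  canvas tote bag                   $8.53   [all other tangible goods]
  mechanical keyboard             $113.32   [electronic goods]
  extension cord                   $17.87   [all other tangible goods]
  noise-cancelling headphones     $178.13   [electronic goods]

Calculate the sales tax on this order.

$1.39

Tablet $152.61: electronic goods, buyer-exempt → 0% → $0.00
Canvas tote bag $8.53: all other tangible goods → 5.25% → $0.45
Mechanical keyboard $113.32: electronic goods, buyer-exempt → 0% → $0.00
Extension cord $17.87: all other tangible goods → 5.25% → $0.94
Noise-cancelling headphones $178.13: electronic goods, buyer-exempt → 0% → $0.00
Total tax = $0.45 + $0.94 = $1.39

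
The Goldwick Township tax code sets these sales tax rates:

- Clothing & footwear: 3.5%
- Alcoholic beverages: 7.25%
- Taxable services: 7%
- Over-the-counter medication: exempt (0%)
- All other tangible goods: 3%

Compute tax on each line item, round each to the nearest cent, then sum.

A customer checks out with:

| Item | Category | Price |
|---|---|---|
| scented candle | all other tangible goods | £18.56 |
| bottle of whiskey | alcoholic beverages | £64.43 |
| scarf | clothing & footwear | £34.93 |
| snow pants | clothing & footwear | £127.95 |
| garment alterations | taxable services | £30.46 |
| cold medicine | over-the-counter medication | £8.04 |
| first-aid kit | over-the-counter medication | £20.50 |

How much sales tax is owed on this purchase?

£13.06

Scented candle £18.56: all other tangible goods → 3% → £0.56
Bottle of whiskey £64.43: alcoholic beverages → 7.25% → £4.67
Scarf £34.93: clothing & footwear → 3.5% → £1.22
Snow pants £127.95: clothing & footwear → 3.5% → £4.48
Garment alterations £30.46: taxable services → 7% → £2.13
Cold medicine £8.04: over-the-counter medication → 0% → £0.00
First-aid kit £20.50: over-the-counter medication → 0% → £0.00
Total tax = £0.56 + £4.67 + £1.22 + £4.48 + £2.13 = £13.06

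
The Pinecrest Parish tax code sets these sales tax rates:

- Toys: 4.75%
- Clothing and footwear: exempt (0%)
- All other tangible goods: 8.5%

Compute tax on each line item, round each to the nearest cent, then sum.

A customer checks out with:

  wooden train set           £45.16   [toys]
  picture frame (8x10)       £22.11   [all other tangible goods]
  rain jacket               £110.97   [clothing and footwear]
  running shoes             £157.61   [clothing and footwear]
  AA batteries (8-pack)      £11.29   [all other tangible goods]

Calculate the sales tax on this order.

Wooden train set £45.16: toys → 4.75% → £2.15
Picture frame (8x10) £22.11: all other tangible goods → 8.5% → £1.88
Rain jacket £110.97: clothing and footwear → 0% → £0.00
Running shoes £157.61: clothing and footwear → 0% → £0.00
AA batteries (8-pack) £11.29: all other tangible goods → 8.5% → £0.96
Total tax = £2.15 + £1.88 + £0.96 = £4.99

£4.99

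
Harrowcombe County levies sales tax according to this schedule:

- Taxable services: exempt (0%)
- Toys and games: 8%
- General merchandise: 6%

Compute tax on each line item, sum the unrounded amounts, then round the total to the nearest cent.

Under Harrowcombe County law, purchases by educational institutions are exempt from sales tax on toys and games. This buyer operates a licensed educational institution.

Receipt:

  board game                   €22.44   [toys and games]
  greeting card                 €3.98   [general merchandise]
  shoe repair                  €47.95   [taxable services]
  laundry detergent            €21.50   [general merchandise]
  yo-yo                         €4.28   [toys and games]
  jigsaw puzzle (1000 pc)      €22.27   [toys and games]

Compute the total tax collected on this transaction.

€1.53

Board game €22.44: toys and games, buyer-exempt → 0% → €0.00
Greeting card €3.98: general merchandise → 6% → €0.2388
Shoe repair €47.95: taxable services → 0% → €0.00
Laundry detergent €21.50: general merchandise → 6% → €1.29
Yo-yo €4.28: toys and games, buyer-exempt → 0% → €0.00
Jigsaw puzzle (1000 pc) €22.27: toys and games, buyer-exempt → 0% → €0.00
Unrounded tax sum = €1.5288 → €1.53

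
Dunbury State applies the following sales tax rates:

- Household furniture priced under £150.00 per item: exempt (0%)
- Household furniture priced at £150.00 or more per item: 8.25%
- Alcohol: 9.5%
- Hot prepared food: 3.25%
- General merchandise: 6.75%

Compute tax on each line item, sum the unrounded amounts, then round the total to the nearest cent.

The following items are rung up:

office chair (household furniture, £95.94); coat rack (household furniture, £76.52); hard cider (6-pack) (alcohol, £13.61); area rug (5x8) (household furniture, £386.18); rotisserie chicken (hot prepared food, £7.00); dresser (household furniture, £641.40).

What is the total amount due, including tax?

£1306.95

Office chair £95.94: household furniture, under £150.00 → 0% → £0.00
Coat rack £76.52: household furniture, under £150.00 → 0% → £0.00
Hard cider (6-pack) £13.61: alcohol → 9.5% → £1.29295
Area rug (5x8) £386.18: household furniture, £150.00 or more → 8.25% → £31.85985
Rotisserie chicken £7.00: hot prepared food → 3.25% → £0.2275
Dresser £641.40: household furniture, £150.00 or more → 8.25% → £52.9155
Subtotal = £1220.65; unrounded tax = £86.2958 → £86.30; total due = £1306.95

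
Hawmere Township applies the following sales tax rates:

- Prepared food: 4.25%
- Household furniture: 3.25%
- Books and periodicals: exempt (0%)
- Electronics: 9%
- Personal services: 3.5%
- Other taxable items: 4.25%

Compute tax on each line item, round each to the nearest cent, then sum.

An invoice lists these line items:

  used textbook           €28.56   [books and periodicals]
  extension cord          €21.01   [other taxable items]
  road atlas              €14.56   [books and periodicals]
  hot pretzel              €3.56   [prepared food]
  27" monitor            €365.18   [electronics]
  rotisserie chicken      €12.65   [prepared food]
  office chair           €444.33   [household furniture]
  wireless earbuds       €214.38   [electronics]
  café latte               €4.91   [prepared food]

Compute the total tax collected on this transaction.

€68.39

Used textbook €28.56: books and periodicals → 0% → €0.00
Extension cord €21.01: other taxable items → 4.25% → €0.89
Road atlas €14.56: books and periodicals → 0% → €0.00
Hot pretzel €3.56: prepared food → 4.25% → €0.15
27" monitor €365.18: electronics → 9% → €32.87
Rotisserie chicken €12.65: prepared food → 4.25% → €0.54
Office chair €444.33: household furniture → 3.25% → €14.44
Wireless earbuds €214.38: electronics → 9% → €19.29
Café latte €4.91: prepared food → 4.25% → €0.21
Total tax = €0.89 + €0.15 + €32.87 + €0.54 + €14.44 + €19.29 + €0.21 = €68.39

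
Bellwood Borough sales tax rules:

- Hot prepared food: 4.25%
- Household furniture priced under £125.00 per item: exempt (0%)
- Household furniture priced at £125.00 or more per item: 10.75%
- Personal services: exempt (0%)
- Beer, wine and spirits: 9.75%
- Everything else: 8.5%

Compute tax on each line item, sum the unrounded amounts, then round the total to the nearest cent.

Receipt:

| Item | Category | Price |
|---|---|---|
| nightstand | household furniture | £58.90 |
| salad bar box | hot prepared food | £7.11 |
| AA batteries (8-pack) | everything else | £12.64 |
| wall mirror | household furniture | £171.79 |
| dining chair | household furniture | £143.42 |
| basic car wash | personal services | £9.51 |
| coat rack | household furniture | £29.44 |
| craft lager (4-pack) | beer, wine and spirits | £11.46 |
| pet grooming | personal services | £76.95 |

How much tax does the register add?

£36.38

Nightstand £58.90: household furniture, under £125.00 → 0% → £0.00
Salad bar box £7.11: hot prepared food → 4.25% → £0.302175
AA batteries (8-pack) £12.64: everything else → 8.5% → £1.0744
Wall mirror £171.79: household furniture, £125.00 or more → 10.75% → £18.467425
Dining chair £143.42: household furniture, £125.00 or more → 10.75% → £15.41765
Basic car wash £9.51: personal services → 0% → £0.00
Coat rack £29.44: household furniture, under £125.00 → 0% → £0.00
Craft lager (4-pack) £11.46: beer, wine and spirits → 9.75% → £1.11735
Pet grooming £76.95: personal services → 0% → £0.00
Unrounded tax sum = £36.379 → £36.38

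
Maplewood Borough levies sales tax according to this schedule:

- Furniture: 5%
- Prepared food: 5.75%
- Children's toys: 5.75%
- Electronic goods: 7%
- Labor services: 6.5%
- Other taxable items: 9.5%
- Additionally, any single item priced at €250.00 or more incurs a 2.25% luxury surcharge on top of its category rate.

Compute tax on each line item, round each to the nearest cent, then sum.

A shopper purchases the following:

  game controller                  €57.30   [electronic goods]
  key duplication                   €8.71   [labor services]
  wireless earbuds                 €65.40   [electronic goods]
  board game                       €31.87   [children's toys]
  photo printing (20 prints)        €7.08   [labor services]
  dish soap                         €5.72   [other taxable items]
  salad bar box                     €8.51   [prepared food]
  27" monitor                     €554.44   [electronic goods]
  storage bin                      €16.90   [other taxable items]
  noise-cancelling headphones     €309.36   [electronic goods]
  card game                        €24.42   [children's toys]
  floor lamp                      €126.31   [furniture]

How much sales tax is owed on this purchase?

€101.72

Game controller €57.30: electronic goods → 7% → €4.01
Key duplication €8.71: labor services → 6.5% → €0.57
Wireless earbuds €65.40: electronic goods → 7% → €4.58
Board game €31.87: children's toys → 5.75% → €1.83
Photo printing (20 prints) €7.08: labor services → 6.5% → €0.46
Dish soap €5.72: other taxable items → 9.5% → €0.54
Salad bar box €8.51: prepared food → 5.75% → €0.49
27" monitor €554.44: electronic goods → 7% + 2.25% surcharge = 9.25% → €51.29
Storage bin €16.90: other taxable items → 9.5% → €1.61
Noise-cancelling headphones €309.36: electronic goods → 7% + 2.25% surcharge = 9.25% → €28.62
Card game €24.42: children's toys → 5.75% → €1.40
Floor lamp €126.31: furniture → 5% → €6.32
Total tax = €4.01 + €0.57 + €4.58 + €1.83 + €0.46 + €0.54 + €0.49 + €51.29 + €1.61 + €28.62 + €1.40 + €6.32 = €101.72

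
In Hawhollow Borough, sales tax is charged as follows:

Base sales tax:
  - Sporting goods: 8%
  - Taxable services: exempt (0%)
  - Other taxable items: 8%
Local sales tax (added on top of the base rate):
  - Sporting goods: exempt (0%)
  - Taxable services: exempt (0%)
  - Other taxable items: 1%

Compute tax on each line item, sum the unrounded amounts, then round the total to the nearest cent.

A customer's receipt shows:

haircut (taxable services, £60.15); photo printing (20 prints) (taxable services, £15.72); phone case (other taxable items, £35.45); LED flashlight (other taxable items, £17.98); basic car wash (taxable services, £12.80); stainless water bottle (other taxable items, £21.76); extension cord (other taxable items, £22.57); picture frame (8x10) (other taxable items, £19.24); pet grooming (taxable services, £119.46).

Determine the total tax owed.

Haircut £60.15: taxable services → 0% + 0% local = 0% → £0.00
Photo printing (20 prints) £15.72: taxable services → 0% + 0% local = 0% → £0.00
Phone case £35.45: other taxable items → 8% + 1% local = 9% → £3.1905
LED flashlight £17.98: other taxable items → 8% + 1% local = 9% → £1.6182
Basic car wash £12.80: taxable services → 0% + 0% local = 0% → £0.00
Stainless water bottle £21.76: other taxable items → 8% + 1% local = 9% → £1.9584
Extension cord £22.57: other taxable items → 8% + 1% local = 9% → £2.0313
Picture frame (8x10) £19.24: other taxable items → 8% + 1% local = 9% → £1.7316
Pet grooming £119.46: taxable services → 0% + 0% local = 0% → £0.00
Unrounded tax sum = £10.53 → £10.53

£10.53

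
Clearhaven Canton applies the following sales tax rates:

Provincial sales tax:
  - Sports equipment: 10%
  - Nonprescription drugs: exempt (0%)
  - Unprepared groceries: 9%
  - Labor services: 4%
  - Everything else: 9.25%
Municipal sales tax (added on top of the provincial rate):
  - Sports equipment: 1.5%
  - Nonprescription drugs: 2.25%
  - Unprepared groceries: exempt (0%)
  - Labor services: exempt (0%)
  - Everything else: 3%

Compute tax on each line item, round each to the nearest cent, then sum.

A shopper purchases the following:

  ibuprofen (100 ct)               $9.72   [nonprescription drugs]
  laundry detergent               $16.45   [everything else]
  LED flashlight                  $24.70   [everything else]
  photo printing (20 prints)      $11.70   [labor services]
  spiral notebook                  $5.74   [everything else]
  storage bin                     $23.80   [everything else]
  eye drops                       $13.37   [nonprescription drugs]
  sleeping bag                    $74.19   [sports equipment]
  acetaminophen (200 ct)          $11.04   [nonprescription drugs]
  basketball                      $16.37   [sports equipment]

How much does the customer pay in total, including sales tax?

$227.40

Ibuprofen (100 ct) $9.72: nonprescription drugs → 0% + 2.25% municipal = 2.25% → $0.22
Laundry detergent $16.45: everything else → 9.25% + 3% municipal = 12.25% → $2.02
LED flashlight $24.70: everything else → 9.25% + 3% municipal = 12.25% → $3.03
Photo printing (20 prints) $11.70: labor services → 4% + 0% municipal = 4% → $0.47
Spiral notebook $5.74: everything else → 9.25% + 3% municipal = 12.25% → $0.70
Storage bin $23.80: everything else → 9.25% + 3% municipal = 12.25% → $2.92
Eye drops $13.37: nonprescription drugs → 0% + 2.25% municipal = 2.25% → $0.30
Sleeping bag $74.19: sports equipment → 10% + 1.5% municipal = 11.5% → $8.53
Acetaminophen (200 ct) $11.04: nonprescription drugs → 0% + 2.25% municipal = 2.25% → $0.25
Basketball $16.37: sports equipment → 10% + 1.5% municipal = 11.5% → $1.88
Subtotal = $207.08; tax = $20.32; total due = $227.40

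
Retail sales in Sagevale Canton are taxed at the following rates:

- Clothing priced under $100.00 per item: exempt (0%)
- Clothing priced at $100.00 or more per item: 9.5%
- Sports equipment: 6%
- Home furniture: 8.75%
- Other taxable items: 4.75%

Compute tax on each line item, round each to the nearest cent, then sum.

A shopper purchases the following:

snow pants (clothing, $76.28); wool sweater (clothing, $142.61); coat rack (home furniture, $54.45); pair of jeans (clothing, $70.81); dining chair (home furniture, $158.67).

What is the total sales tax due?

Snow pants $76.28: clothing, under $100.00 → 0% → $0.00
Wool sweater $142.61: clothing, $100.00 or more → 9.5% → $13.55
Coat rack $54.45: home furniture → 8.75% → $4.76
Pair of jeans $70.81: clothing, under $100.00 → 0% → $0.00
Dining chair $158.67: home furniture → 8.75% → $13.88
Total tax = $13.55 + $4.76 + $13.88 = $32.19

$32.19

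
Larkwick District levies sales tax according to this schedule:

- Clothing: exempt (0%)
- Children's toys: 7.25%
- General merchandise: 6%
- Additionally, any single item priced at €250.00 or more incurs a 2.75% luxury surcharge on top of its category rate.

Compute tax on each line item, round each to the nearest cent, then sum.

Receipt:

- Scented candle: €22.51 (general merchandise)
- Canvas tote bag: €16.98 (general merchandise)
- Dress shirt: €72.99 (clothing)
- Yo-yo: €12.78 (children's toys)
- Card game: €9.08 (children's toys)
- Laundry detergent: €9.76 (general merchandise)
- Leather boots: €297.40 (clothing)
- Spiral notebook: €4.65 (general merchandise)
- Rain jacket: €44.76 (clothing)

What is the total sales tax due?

€13.01

Scented candle €22.51: general merchandise → 6% → €1.35
Canvas tote bag €16.98: general merchandise → 6% → €1.02
Dress shirt €72.99: clothing → 0% → €0.00
Yo-yo €12.78: children's toys → 7.25% → €0.93
Card game €9.08: children's toys → 7.25% → €0.66
Laundry detergent €9.76: general merchandise → 6% → €0.59
Leather boots €297.40: clothing → 0% + 2.75% surcharge = 2.75% → €8.18
Spiral notebook €4.65: general merchandise → 6% → €0.28
Rain jacket €44.76: clothing → 0% → €0.00
Total tax = €1.35 + €1.02 + €0.93 + €0.66 + €0.59 + €8.18 + €0.28 = €13.01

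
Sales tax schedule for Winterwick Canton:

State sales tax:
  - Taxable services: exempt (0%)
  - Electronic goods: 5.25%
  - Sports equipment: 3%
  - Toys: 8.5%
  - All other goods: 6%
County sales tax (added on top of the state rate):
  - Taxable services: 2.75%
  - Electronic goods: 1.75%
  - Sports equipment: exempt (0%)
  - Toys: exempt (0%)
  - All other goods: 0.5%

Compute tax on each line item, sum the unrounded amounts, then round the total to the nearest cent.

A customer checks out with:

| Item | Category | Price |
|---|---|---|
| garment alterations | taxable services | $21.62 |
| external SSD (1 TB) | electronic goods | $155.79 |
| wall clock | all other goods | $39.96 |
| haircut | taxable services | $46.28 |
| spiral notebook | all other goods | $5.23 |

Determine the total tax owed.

$15.71

Garment alterations $21.62: taxable services → 0% + 2.75% county = 2.75% → $0.59455
External SSD (1 TB) $155.79: electronic goods → 5.25% + 1.75% county = 7% → $10.9053
Wall clock $39.96: all other goods → 6% + 0.5% county = 6.5% → $2.5974
Haircut $46.28: taxable services → 0% + 2.75% county = 2.75% → $1.2727
Spiral notebook $5.23: all other goods → 6% + 0.5% county = 6.5% → $0.33995
Unrounded tax sum = $15.7099 → $15.71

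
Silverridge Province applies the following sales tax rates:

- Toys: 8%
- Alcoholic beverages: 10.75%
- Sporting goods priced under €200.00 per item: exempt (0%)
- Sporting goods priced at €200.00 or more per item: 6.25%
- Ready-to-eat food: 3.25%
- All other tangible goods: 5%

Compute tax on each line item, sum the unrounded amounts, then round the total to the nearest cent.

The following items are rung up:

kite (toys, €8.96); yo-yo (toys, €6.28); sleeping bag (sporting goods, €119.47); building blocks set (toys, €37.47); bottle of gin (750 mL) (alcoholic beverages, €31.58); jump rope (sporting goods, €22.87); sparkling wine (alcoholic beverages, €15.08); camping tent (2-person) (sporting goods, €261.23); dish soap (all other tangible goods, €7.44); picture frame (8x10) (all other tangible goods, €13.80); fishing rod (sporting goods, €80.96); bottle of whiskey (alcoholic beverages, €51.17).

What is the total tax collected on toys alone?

Kite €8.96: toys → 8% → €0.7168
Yo-yo €6.28: toys → 8% → €0.5024
Building blocks set €37.47: toys → 8% → €2.9976
Tax on toys: unrounded sum = €4.2168 → €4.22

€4.22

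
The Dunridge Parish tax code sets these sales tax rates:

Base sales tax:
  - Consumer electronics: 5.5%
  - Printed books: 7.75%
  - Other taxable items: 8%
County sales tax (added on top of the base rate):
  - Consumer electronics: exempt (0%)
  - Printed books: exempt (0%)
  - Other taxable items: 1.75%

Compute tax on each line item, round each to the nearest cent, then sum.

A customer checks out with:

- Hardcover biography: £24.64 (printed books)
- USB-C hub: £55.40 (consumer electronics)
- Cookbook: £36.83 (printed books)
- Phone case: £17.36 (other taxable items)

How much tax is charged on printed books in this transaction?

£4.76

Hardcover biography £24.64: printed books → 7.75% + 0% county = 7.75% → £1.91
Cookbook £36.83: printed books → 7.75% + 0% county = 7.75% → £2.85
Tax on printed books = £1.91 + £2.85 = £4.76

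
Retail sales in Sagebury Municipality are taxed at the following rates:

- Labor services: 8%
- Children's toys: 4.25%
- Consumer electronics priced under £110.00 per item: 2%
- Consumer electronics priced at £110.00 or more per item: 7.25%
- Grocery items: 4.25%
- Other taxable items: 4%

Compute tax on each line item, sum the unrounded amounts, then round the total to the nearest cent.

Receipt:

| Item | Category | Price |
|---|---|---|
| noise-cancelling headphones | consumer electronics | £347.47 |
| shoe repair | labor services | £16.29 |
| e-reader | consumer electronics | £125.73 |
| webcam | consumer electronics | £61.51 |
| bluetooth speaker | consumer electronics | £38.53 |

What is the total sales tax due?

Noise-cancelling headphones £347.47: consumer electronics, £110.00 or more → 7.25% → £25.191575
Shoe repair £16.29: labor services → 8% → £1.3032
E-reader £125.73: consumer electronics, £110.00 or more → 7.25% → £9.115425
Webcam £61.51: consumer electronics, under £110.00 → 2% → £1.2302
Bluetooth speaker £38.53: consumer electronics, under £110.00 → 2% → £0.7706
Unrounded tax sum = £37.611 → £37.61

£37.61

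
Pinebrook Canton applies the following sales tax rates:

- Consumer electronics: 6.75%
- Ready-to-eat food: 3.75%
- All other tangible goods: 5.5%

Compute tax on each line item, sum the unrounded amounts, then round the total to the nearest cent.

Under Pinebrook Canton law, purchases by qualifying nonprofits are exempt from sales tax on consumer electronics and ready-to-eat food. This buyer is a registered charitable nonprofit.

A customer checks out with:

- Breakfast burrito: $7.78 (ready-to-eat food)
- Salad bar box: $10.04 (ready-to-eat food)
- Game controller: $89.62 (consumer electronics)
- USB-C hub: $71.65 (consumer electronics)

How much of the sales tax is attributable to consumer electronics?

$0.00

Game controller $89.62: consumer electronics, buyer-exempt → 0% → $0.00
USB-C hub $71.65: consumer electronics, buyer-exempt → 0% → $0.00
Tax on consumer electronics: unrounded sum = $0.00 → $0.00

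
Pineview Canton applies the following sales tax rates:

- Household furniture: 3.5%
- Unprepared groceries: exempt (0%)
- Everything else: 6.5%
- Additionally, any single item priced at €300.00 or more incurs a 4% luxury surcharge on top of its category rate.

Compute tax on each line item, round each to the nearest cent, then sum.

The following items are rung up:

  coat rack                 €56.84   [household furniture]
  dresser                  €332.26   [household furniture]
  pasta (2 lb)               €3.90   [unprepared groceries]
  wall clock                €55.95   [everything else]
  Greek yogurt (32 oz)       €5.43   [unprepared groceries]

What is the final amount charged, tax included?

€484.93

Coat rack €56.84: household furniture → 3.5% → €1.99
Dresser €332.26: household furniture → 3.5% + 4% surcharge = 7.5% → €24.92
Pasta (2 lb) €3.90: unprepared groceries → 0% → €0.00
Wall clock €55.95: everything else → 6.5% → €3.64
Greek yogurt (32 oz) €5.43: unprepared groceries → 0% → €0.00
Subtotal = €454.38; tax = €30.55; total due = €484.93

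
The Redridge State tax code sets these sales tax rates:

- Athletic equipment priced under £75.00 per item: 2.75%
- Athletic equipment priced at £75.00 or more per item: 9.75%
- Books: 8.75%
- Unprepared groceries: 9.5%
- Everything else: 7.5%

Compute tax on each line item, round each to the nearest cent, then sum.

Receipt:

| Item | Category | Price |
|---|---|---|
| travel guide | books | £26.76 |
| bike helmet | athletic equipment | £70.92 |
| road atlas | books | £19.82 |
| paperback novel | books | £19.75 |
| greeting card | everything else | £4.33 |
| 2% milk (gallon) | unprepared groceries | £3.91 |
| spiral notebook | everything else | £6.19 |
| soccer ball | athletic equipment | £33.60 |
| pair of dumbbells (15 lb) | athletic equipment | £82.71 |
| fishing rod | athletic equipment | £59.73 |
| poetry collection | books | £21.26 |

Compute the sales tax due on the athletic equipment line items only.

Bike helmet £70.92: athletic equipment, under £75.00 → 2.75% → £1.95
Soccer ball £33.60: athletic equipment, under £75.00 → 2.75% → £0.92
Pair of dumbbells (15 lb) £82.71: athletic equipment, £75.00 or more → 9.75% → £8.06
Fishing rod £59.73: athletic equipment, under £75.00 → 2.75% → £1.64
Tax on athletic equipment = £1.95 + £0.92 + £8.06 + £1.64 = £12.57

£12.57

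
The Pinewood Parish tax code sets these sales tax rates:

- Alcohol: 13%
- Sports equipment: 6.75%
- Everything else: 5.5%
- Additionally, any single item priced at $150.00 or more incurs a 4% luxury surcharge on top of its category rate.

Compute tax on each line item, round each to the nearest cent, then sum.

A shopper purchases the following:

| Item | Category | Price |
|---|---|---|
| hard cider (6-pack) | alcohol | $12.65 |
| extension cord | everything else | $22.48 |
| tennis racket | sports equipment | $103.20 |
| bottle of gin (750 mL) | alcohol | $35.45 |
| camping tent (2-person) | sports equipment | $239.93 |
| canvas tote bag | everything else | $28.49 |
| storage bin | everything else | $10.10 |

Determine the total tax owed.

Hard cider (6-pack) $12.65: alcohol → 13% → $1.64
Extension cord $22.48: everything else → 5.5% → $1.24
Tennis racket $103.20: sports equipment → 6.75% → $6.97
Bottle of gin (750 mL) $35.45: alcohol → 13% → $4.61
Camping tent (2-person) $239.93: sports equipment → 6.75% + 4% surcharge = 10.75% → $25.79
Canvas tote bag $28.49: everything else → 5.5% → $1.57
Storage bin $10.10: everything else → 5.5% → $0.56
Total tax = $1.64 + $1.24 + $6.97 + $4.61 + $25.79 + $1.57 + $0.56 = $42.38

$42.38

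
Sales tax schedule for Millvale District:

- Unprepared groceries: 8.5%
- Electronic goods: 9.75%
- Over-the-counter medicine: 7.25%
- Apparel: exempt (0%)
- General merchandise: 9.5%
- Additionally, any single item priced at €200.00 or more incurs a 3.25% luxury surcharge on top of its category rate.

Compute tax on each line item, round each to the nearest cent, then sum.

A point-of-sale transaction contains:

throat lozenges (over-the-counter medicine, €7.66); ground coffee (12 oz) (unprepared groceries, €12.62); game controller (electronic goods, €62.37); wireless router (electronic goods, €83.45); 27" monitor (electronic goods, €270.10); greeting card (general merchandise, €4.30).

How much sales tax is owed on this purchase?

Throat lozenges €7.66: over-the-counter medicine → 7.25% → €0.56
Ground coffee (12 oz) €12.62: unprepared groceries → 8.5% → €1.07
Game controller €62.37: electronic goods → 9.75% → €6.08
Wireless router €83.45: electronic goods → 9.75% → €8.14
27" monitor €270.10: electronic goods → 9.75% + 3.25% surcharge = 13% → €35.11
Greeting card €4.30: general merchandise → 9.5% → €0.41
Total tax = €0.56 + €1.07 + €6.08 + €8.14 + €35.11 + €0.41 = €51.37

€51.37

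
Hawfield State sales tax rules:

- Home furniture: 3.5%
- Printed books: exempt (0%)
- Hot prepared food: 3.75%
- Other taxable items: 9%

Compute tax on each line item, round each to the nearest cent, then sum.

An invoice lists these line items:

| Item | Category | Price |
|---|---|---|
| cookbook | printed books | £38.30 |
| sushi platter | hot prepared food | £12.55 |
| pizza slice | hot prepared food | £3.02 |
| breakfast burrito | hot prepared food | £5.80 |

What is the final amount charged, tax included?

£60.47

Cookbook £38.30: printed books → 0% → £0.00
Sushi platter £12.55: hot prepared food → 3.75% → £0.47
Pizza slice £3.02: hot prepared food → 3.75% → £0.11
Breakfast burrito £5.80: hot prepared food → 3.75% → £0.22
Subtotal = £59.67; tax = £0.80; total due = £60.47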